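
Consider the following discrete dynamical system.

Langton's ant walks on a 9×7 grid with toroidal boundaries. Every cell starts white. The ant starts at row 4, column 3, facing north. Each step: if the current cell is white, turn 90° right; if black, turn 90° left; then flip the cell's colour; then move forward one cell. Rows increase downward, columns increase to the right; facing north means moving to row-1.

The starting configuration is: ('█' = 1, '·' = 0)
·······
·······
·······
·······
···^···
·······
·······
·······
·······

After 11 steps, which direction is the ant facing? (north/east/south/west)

t=0: ·······
·······
·······
·······
···^···
·······
·······
·······
·······
t=1: ·······
·······
·······
·······
···█>··
·······
·······
·······
·······
t=2: ·······
·······
·······
·······
···██··
····v··
·······
·······
·······
t=3: ·······
·······
·······
·······
···██··
···<█··
·······
·······
·······
t=4: ·······
·······
·······
·······
···^█··
···██··
·······
·······
·······
t=5: ·······
·······
·······
·······
··<·█··
···██··
·······
·······
·······
t=6: ·······
·······
·······
··^····
··█·█··
···██··
·······
·······
·······
t=7: ·······
·······
·······
··█>···
··█·█··
···██··
·······
·······
·······
t=8: ·······
·······
·······
··██···
··█v█··
···██··
·······
·······
·······
t=9: ·······
·······
·······
··██···
··<██··
···██··
·······
·······
·······
t=10: ·······
·······
·······
··██···
···██··
··v██··
·······
·······
·······
t=11: ·······
·······
·······
··██···
···██··
·<███··
·······
·······
·······

west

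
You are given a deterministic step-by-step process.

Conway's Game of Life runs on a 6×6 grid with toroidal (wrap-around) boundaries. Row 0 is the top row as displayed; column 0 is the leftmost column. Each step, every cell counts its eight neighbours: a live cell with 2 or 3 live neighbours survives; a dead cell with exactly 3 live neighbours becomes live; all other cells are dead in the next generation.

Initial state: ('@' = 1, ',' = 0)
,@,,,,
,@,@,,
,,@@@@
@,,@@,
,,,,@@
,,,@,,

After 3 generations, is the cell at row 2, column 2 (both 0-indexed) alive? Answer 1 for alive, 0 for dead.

0

t=0: ,@,,,,
,@,@,,
,,@@@@
@,,@@,
,,,,@@
,,,@,,
t=1: ,,,,,,
@@,@,,
@@,,,@
@,@,,,
,,,,,@
,,,,@,
t=2: ,,,,,,
,@@,,@
,,,,,@
,,,,,,
,,,,,@
,,,,,,
t=3: ,,,,,,
@,,,,,
@,,,,,
,,,,,,
,,,,,,
,,,,,,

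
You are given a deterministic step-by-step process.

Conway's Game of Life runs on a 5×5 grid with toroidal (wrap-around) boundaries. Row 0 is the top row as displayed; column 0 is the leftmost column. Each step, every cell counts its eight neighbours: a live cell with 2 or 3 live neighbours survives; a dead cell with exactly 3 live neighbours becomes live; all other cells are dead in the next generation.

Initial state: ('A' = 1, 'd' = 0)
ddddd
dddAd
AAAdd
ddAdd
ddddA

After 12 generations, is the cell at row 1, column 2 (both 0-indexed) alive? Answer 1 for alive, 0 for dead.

0) ddddd
dddAd
AAAdd
ddAdd
ddddA
1) ddddd
dAAdd
dAAAd
AdAAd
ddddd
2) ddddd
dAdAd
AdddA
dddAA
ddddd
3) ddddd
AdddA
AdAdd
AddAA
ddddd
4) ddddd
AAddA
ddddd
AAdAA
ddddA
5) ddddA
Adddd
ddAAd
AddAA
dddAA
6) AddAA
dddAA
AAAAd
Adddd
ddddd
7) AddAd
ddddd
AAAAd
AdAdA
Adddd
8) ddddA
AddAd
AdAAd
ddAdd
AddAd
9) AddAd
AAAAd
ddAAd
ddAdd
dddAA
10) Adddd
Adddd
ddddA
ddAdA
ddAAA
11) AAdAd
AdddA
AddAA
AdAdA
AAAdA
12) dddAd
ddAdd
ddddd
ddAdd
ddddd

1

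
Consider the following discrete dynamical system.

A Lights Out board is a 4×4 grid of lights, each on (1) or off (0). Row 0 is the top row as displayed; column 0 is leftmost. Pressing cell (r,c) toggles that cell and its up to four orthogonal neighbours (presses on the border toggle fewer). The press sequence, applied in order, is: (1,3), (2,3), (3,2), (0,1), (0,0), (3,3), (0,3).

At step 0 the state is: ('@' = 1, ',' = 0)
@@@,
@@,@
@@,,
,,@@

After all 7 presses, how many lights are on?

t=0: @@@,
@@,@
@@,,
,,@@
t=1: @@@@
@@@,
@@,@
,,@@
t=2: @@@@
@@@@
@@@,
,,@,
t=3: @@@@
@@@@
@@,,
,@,@
t=4: ,,,@
@,@@
@@,,
,@,@
t=5: @@,@
,,@@
@@,,
,@,@
t=6: @@,@
,,@@
@@,@
,@@,
t=7: @@@,
,,@,
@@,@
,@@,

9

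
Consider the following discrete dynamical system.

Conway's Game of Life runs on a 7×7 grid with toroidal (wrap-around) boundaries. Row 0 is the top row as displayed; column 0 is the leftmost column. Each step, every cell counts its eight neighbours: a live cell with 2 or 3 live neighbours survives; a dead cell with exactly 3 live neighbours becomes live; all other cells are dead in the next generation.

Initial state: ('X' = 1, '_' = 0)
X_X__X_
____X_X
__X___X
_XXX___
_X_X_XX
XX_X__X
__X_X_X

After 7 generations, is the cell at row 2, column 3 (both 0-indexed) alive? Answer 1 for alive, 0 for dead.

step 0: X_X__X_
____X_X
__X___X
_XXX___
_X_X_XX
XX_X__X
__X_X_X
step 1: XX__X__
XX_X__X
XXX__X_
_X_XXXX
___X_XX
_X_X___
__X_X__
step 2: ____XXX
___XXX_
_______
_X_X___
___X__X
___X_X_
X_X_X__
step 3: ______X
___X__X
__XX___
__X____
___X___
__XX_XX
_______
step 4: _______
__XX___
__XX___
__X____
___XX__
__XXX__
_____XX
step 5: _______
__XX___
_X_____
__X_X__
____X__
__X____
___XXX_
step 6: __X____
__X____
_X_____
___X___
_______
_____X_
___XX__
step 7: __X____
_XX____
__X____
_______
_______
____X__
___XX__

0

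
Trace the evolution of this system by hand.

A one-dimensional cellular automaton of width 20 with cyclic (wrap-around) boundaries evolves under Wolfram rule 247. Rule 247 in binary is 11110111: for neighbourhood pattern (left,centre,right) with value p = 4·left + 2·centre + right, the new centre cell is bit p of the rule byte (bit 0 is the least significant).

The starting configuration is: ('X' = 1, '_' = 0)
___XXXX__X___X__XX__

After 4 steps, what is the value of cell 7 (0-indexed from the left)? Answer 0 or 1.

t=0: ___XXXX__X___X__XX__
t=1: XXX_XXXXXXXXXXXX_XXX
t=2: XXXX_XXXXXXXXXXXX_XX
t=3: XXXXX_XXXXXXXXXXXX_X
t=4: XXXXXX_XXXXXXXXXXXX_

1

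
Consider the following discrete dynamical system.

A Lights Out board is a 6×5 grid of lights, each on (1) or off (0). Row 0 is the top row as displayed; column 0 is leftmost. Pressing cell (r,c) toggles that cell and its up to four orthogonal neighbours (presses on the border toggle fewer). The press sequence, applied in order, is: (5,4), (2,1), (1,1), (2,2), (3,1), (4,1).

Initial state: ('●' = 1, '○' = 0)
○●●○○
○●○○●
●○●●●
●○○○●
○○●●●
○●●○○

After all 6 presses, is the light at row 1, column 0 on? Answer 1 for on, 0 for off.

[0] ○●●○○
○●○○●
●○●●●
●○○○●
○○●●●
○●●○○
[1] ○●●○○
○●○○●
●○●●●
●○○○●
○○●●○
○●●●●
[2] ○●●○○
○○○○●
○●○●●
●●○○●
○○●●○
○●●●●
[3] ○○●○○
●●●○●
○○○●●
●●○○●
○○●●○
○●●●●
[4] ○○●○○
●●○○●
○●●○●
●●●○●
○○●●○
○●●●●
[5] ○○●○○
●●○○●
○○●○●
○○○○●
○●●●○
○●●●●
[6] ○○●○○
●●○○●
○○●○●
○●○○●
●○○●○
○○●●●

1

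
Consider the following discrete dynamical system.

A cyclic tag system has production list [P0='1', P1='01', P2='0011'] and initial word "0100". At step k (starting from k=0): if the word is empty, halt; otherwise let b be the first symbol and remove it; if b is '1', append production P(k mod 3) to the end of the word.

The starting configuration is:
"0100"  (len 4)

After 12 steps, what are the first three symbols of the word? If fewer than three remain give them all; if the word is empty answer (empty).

111

t=0: "0100"  (len 4)
t=1: "100"  (len 3)
t=2: "0001"  (len 4)
t=3: "001"  (len 3)
t=4: "01"  (len 2)
t=5: "1"  (len 1)
t=6: "0011"  (len 4)
t=7: "011"  (len 3)
t=8: "11"  (len 2)
t=9: "10011"  (len 5)
t=10: "00111"  (len 5)
t=11: "0111"  (len 4)
t=12: "111"  (len 3)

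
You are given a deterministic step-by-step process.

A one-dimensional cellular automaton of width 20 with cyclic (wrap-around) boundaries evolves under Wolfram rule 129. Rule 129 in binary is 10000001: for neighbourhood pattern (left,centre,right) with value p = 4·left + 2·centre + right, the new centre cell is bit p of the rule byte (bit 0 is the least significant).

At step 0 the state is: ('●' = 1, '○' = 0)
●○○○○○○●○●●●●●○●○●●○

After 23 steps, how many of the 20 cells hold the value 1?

8

0) ●○○○○○○●○●●●●●○●○●●○
1) ○○●●●●○○○○●●●○○○○○○○
2) ●○○●●○○●●○○●○○●●●●●●
3) ○○○○○○○○○○○○○○○●●●●●
4) ○●●●●●●●●●●●●●○○●●●○
5) ○○●●●●●●●●●●●○○○○●○○
6) ●○○●●●●●●●●●○○●●○○○●
7) ○○○○●●●●●●●○○○○○○●○○
8) ●●●○○●●●●●○○●●●●○○○●
9) ●●○○○○●●●○○○○●●○○●○○
10) ○○○●●○○●○○●●○○○○○○○○
11) ●●○○○○○○○○○○○●●●●●●●
12) ●○○●●●●●●●●●○○●●●●●●
13) ○○○○●●●●●●●○○○○●●●●●
14) ○●●○○●●●●●○○●●○○●●●○
15) ○○○○○○●●●○○○○○○○○●○○
16) ●●●●●○○●○○●●●●●●○○○●
17) ●●●●○○○○○○○●●●●○○●○○
18) ○●●○○●●●●●○○●●○○○○○○
19) ○○○○○○●●●○○○○○○●●●●●
20) ○●●●●○○●○○●●●●○○●●●○
21) ○○●●○○○○○○○●●○○○○●○○
22) ●○○○○●●●●●○○○○●●○○○●
23) ○○●●○○●●●○○●●○○○○●○○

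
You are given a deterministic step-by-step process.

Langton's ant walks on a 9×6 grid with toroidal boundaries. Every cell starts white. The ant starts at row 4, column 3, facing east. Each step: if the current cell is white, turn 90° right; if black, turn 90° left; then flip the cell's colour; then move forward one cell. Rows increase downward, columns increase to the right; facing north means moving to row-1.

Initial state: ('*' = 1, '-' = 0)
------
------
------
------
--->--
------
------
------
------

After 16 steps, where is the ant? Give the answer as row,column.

4,3

0) ------
------
------
------
--->--
------
------
------
------
1) ------
------
------
------
---*--
---v--
------
------
------
2) ------
------
------
------
---*--
--<*--
------
------
------
3) ------
------
------
------
--^*--
--**--
------
------
------
4) ------
------
------
------
--*>--
--**--
------
------
------
5) ------
------
------
---^--
--*---
--**--
------
------
------
6) ------
------
------
---*>-
--*---
--**--
------
------
------
7) ------
------
------
---**-
--*-v-
--**--
------
------
------
8) ------
------
------
---**-
--*<*-
--**--
------
------
------
9) ------
------
------
---^*-
--***-
--**--
------
------
------
10) ------
------
------
--<-*-
--***-
--**--
------
------
------
11) ------
------
--^---
--*-*-
--***-
--**--
------
------
------
12) ------
------
--*>--
--*-*-
--***-
--**--
------
------
------
13) ------
------
--**--
--*v*-
--***-
--**--
------
------
------
14) ------
------
--**--
--<**-
--***-
--**--
------
------
------
15) ------
------
--**--
---**-
--v**-
--**--
------
------
------
16) ------
------
--**--
---**-
--->*-
--**--
------
------
------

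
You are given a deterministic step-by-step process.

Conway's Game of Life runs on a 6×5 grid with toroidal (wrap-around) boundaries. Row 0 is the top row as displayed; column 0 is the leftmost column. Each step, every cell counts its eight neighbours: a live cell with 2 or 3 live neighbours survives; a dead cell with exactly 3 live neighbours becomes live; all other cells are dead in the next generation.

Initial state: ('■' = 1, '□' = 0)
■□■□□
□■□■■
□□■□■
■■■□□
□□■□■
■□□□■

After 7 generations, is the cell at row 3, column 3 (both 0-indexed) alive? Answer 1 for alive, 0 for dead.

0

0) ■□■□□
□■□■■
□□■□■
■■■□□
□□■□■
■□□□■
1) □□■□□
□■□□■
□□□□■
■□■□■
□□■□■
■□□□■
2) □■□■■
■□□■□
□■□□■
■■□□■
□□□□□
■■□□■
3) □■□■□
□■□■□
□■■■□
□■□□■
□□□□□
□■■■■
4) □■□□□
■■□■■
□■□■■
■■□■□
□■□□■
■■□■■
5) □□□□□
□■□■□
□□□□□
□■□■□
□□□□□
□■□■■
6) ■□□■■
□□□□□
□□□□□
□□□□□
■□□■■
□□□□□
7) □□□□■
□□□□■
□□□□□
□□□□■
□□□□■
□□□□□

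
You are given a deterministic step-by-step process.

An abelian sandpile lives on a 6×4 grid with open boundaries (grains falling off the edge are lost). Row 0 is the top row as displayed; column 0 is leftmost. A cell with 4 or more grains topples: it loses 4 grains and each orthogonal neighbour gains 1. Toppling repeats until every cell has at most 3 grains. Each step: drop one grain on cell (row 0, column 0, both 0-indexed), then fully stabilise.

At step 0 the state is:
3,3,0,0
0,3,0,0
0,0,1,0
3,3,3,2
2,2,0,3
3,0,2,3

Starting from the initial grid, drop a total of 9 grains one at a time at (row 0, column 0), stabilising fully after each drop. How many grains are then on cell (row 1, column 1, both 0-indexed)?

k=0  3,3,0,0
0,3,0,0
0,0,1,0
3,3,3,2
2,2,0,3
3,0,2,3
k=1  1,1,1,0
2,0,1,0
0,1,1,0
3,3,3,2
2,2,0,3
3,0,2,3
k=2  2,1,1,0
2,0,1,0
0,1,1,0
3,3,3,2
2,2,0,3
3,0,2,3
k=3  3,1,1,0
2,0,1,0
0,1,1,0
3,3,3,2
2,2,0,3
3,0,2,3
k=4  0,2,1,0
3,0,1,0
0,1,1,0
3,3,3,2
2,2,0,3
3,0,2,3
k=5  1,2,1,0
3,0,1,0
0,1,1,0
3,3,3,2
2,2,0,3
3,0,2,3
k=6  2,2,1,0
3,0,1,0
0,1,1,0
3,3,3,2
2,2,0,3
3,0,2,3
k=7  3,2,1,0
3,0,1,0
0,1,1,0
3,3,3,2
2,2,0,3
3,0,2,3
k=8  1,3,1,0
0,1,1,0
1,1,1,0
3,3,3,2
2,2,0,3
3,0,2,3
k=9  2,3,1,0
0,1,1,0
1,1,1,0
3,3,3,2
2,2,0,3
3,0,2,3

1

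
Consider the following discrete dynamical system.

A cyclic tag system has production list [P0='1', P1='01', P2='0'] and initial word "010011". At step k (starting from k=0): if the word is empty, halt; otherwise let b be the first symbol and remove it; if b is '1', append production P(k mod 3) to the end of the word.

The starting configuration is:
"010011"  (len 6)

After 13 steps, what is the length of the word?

2

0) "010011"  (len 6)
1) "10011"  (len 5)
2) "001101"  (len 6)
3) "01101"  (len 5)
4) "1101"  (len 4)
5) "10101"  (len 5)
6) "01010"  (len 5)
7) "1010"  (len 4)
8) "01001"  (len 5)
9) "1001"  (len 4)
10) "0011"  (len 4)
11) "011"  (len 3)
12) "11"  (len 2)
13) "11"  (len 2)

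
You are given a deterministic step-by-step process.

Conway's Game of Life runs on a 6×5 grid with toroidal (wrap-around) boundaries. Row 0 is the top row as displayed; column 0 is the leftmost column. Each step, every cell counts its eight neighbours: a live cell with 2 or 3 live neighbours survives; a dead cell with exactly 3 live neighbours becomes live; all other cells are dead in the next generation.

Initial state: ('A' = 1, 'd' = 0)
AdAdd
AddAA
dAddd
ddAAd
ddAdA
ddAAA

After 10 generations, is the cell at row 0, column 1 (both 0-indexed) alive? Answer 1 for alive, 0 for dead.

0) AdAdd
AddAA
dAddd
ddAAd
ddAdA
ddAAA
1) AdAdd
AdAAA
AAddd
dAAAd
dAddA
AdAdA
2) ddAdd
ddAAd
ddddd
dddAA
ddddA
ddAdA
3) dAAdd
ddAAd
ddAdA
dddAA
AdddA
ddddd
4) dAAAd
ddddd
ddAdA
ddddd
AddAA
AAddd
5) AAAdd
dAddd
ddddd
Adddd
AAddA
ddddd
6) AAAdd
AAAdd
ddddd
AAddA
AAddA
ddAdA
7) ddddA
AdAdd
ddAdA
dAddA
ddAdd
ddAdA
8) AAddA
AAddA
ddAdA
AAAdd
AAAdd
ddddd
9) dAddA
ddAdd
ddAdA
ddddA
AdAdd
ddAdA
10) AAAdd
AAAdd
ddddd
AAddA
AAddA
ddAdA

1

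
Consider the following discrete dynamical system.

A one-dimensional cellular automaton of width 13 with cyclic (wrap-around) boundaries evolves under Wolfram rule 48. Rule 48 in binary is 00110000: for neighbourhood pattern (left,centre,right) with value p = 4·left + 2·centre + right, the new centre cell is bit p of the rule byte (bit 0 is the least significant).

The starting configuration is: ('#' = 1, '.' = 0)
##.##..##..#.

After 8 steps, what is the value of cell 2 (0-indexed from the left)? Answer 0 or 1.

step 0: ##.##..##..#.
step 1: ..#..#...#..#
step 2: #..#..#...#..
step 3: .#..#..#...#.
step 4: ..#..#..#...#
step 5: #..#..#..#...
step 6: .#..#..#..#..
step 7: ..#..#..#..#.
step 8: ...#..#..#..#

0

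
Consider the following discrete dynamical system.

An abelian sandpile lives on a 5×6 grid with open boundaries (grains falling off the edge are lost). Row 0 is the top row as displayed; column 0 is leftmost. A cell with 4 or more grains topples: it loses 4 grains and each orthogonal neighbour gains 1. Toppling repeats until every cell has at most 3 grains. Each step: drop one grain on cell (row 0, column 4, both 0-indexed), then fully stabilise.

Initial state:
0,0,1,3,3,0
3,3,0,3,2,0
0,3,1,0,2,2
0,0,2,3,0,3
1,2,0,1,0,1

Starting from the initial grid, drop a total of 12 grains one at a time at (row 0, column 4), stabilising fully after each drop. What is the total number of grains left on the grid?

43

0) 0,0,1,3,3,0
3,3,0,3,2,0
0,3,1,0,2,2
0,0,2,3,0,3
1,2,0,1,0,1
1) 0,0,2,1,2,1
3,3,1,1,0,1
0,3,1,1,3,2
0,0,2,3,0,3
1,2,0,1,0,1
2) 0,0,2,1,3,1
3,3,1,1,0,1
0,3,1,1,3,2
0,0,2,3,0,3
1,2,0,1,0,1
3) 0,0,2,2,0,2
3,3,1,1,1,1
0,3,1,1,3,2
0,0,2,3,0,3
1,2,0,1,0,1
4) 0,0,2,2,1,2
3,3,1,1,1,1
0,3,1,1,3,2
0,0,2,3,0,3
1,2,0,1,0,1
5) 0,0,2,2,2,2
3,3,1,1,1,1
0,3,1,1,3,2
0,0,2,3,0,3
1,2,0,1,0,1
6) 0,0,2,2,3,2
3,3,1,1,1,1
0,3,1,1,3,2
0,0,2,3,0,3
1,2,0,1,0,1
7) 0,0,2,3,0,3
3,3,1,1,2,1
0,3,1,1,3,2
0,0,2,3,0,3
1,2,0,1,0,1
8) 0,0,2,3,1,3
3,3,1,1,2,1
0,3,1,1,3,2
0,0,2,3,0,3
1,2,0,1,0,1
9) 0,0,2,3,2,3
3,3,1,1,2,1
0,3,1,1,3,2
0,0,2,3,0,3
1,2,0,1,0,1
10) 0,0,2,3,3,3
3,3,1,1,2,1
0,3,1,1,3,2
0,0,2,3,0,3
1,2,0,1,0,1
11) 0,0,3,0,2,0
3,3,1,2,3,2
0,3,1,1,3,2
0,0,2,3,0,3
1,2,0,1,0,1
12) 0,0,3,0,3,0
3,3,1,2,3,2
0,3,1,1,3,2
0,0,2,3,0,3
1,2,0,1,0,1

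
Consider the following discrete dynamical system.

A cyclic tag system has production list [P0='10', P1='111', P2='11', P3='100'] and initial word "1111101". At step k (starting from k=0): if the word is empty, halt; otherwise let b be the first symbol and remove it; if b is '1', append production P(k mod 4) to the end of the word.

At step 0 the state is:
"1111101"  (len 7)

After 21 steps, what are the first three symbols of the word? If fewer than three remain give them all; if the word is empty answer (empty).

0) "1111101"  (len 7)
1) "11110110"  (len 8)
2) "1110110111"  (len 10)
3) "11011011111"  (len 11)
4) "1011011111100"  (len 13)
5) "01101111110010"  (len 14)
6) "1101111110010"  (len 13)
7) "10111111001011"  (len 14)
8) "0111111001011100"  (len 16)
9) "111111001011100"  (len 15)
10) "11111001011100111"  (len 17)
11) "111100101110011111"  (len 18)
12) "11100101110011111100"  (len 20)
13) "110010111001111110010"  (len 21)
14) "10010111001111110010111"  (len 23)
15) "001011100111111001011111"  (len 24)
16) "01011100111111001011111"  (len 23)
17) "1011100111111001011111"  (len 22)
18) "011100111111001011111111"  (len 24)
19) "11100111111001011111111"  (len 23)
20) "1100111111001011111111100"  (len 25)
21) "10011111100101111111110010"  (len 26)

100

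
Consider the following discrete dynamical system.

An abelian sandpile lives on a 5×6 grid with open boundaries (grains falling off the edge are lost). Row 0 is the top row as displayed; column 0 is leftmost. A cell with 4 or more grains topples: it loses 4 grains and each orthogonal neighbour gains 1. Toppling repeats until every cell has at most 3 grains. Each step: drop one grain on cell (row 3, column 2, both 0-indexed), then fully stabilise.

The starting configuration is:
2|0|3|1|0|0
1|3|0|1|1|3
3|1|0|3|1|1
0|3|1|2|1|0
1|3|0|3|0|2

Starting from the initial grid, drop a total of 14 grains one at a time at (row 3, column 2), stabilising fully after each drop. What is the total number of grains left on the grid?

50

gen 0: 2|0|3|1|0|0
1|3|0|1|1|3
3|1|0|3|1|1
0|3|1|2|1|0
1|3|0|3|0|2
gen 1: 2|0|3|1|0|0
1|3|0|1|1|3
3|1|0|3|1|1
0|3|2|2|1|0
1|3|0|3|0|2
gen 2: 2|0|3|1|0|0
1|3|0|1|1|3
3|1|0|3|1|1
0|3|3|2|1|0
1|3|0|3|0|2
gen 3: 2|0|3|1|0|0
1|3|0|1|1|3
3|2|1|3|1|1
1|1|1|3|1|0
2|0|2|3|0|2
gen 4: 2|0|3|1|0|0
1|3|0|1|1|3
3|2|1|3|1|1
1|1|2|3|1|0
2|0|2|3|0|2
gen 5: 2|0|3|1|0|0
1|3|0|1|1|3
3|2|1|3|1|1
1|1|3|3|1|0
2|0|2|3|0|2
gen 6: 2|0|3|1|0|0
1|3|0|2|1|3
3|2|3|0|2|1
1|2|2|2|2|0
2|1|0|1|1|2
gen 7: 2|0|3|1|0|0
1|3|0|2|1|3
3|2|3|0|2|1
1|2|3|2|2|0
2|1|0|1|1|2
gen 8: 2|0|3|1|0|0
1|3|1|2|1|3
3|3|0|1|2|1
1|3|1|3|2|0
2|1|1|1|1|2
gen 9: 2|0|3|1|0|0
1|3|1|2|1|3
3|3|0|1|2|1
1|3|2|3|2|0
2|1|1|1|1|2
gen 10: 2|0|3|1|0|0
1|3|1|2|1|3
3|3|0|1|2|1
1|3|3|3|2|0
2|1|1|1|1|2
gen 11: 2|1|3|1|0|0
3|0|2|2|1|3
0|2|2|2|2|1
3|1|2|0|3|0
2|2|2|2|1|2
gen 12: 2|1|3|1|0|0
3|0|2|2|1|3
0|2|2|2|2|1
3|1|3|0|3|0
2|2|2|2|1|2
gen 13: 2|1|3|1|0|0
3|0|2|2|1|3
0|2|3|2|2|1
3|2|0|1|3|0
2|2|3|2|1|2
gen 14: 2|1|3|1|0|0
3|0|2|2|1|3
0|2|3|2|2|1
3|2|1|1|3|0
2|2|3|2|1|2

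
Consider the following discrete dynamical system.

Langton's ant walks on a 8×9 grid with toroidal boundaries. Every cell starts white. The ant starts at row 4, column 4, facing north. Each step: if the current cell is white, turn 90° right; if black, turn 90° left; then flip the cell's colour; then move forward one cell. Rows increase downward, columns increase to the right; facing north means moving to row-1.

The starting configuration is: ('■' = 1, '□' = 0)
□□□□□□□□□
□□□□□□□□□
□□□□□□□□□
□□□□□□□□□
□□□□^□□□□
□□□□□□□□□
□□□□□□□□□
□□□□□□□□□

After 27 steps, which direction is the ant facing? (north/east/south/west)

west

0) □□□□□□□□□
□□□□□□□□□
□□□□□□□□□
□□□□□□□□□
□□□□^□□□□
□□□□□□□□□
□□□□□□□□□
□□□□□□□□□
1) □□□□□□□□□
□□□□□□□□□
□□□□□□□□□
□□□□□□□□□
□□□□■>□□□
□□□□□□□□□
□□□□□□□□□
□□□□□□□□□
2) □□□□□□□□□
□□□□□□□□□
□□□□□□□□□
□□□□□□□□□
□□□□■■□□□
□□□□□v□□□
□□□□□□□□□
□□□□□□□□□
3) □□□□□□□□□
□□□□□□□□□
□□□□□□□□□
□□□□□□□□□
□□□□■■□□□
□□□□<■□□□
□□□□□□□□□
□□□□□□□□□
4) □□□□□□□□□
□□□□□□□□□
□□□□□□□□□
□□□□□□□□□
□□□□^■□□□
□□□□■■□□□
□□□□□□□□□
□□□□□□□□□
5) □□□□□□□□□
□□□□□□□□□
□□□□□□□□□
□□□□□□□□□
□□□<□■□□□
□□□□■■□□□
□□□□□□□□□
□□□□□□□□□
6) □□□□□□□□□
□□□□□□□□□
□□□□□□□□□
□□□^□□□□□
□□□■□■□□□
□□□□■■□□□
□□□□□□□□□
□□□□□□□□□
7) □□□□□□□□□
□□□□□□□□□
□□□□□□□□□
□□□■>□□□□
□□□■□■□□□
□□□□■■□□□
□□□□□□□□□
□□□□□□□□□
8) □□□□□□□□□
□□□□□□□□□
□□□□□□□□□
□□□■■□□□□
□□□■v■□□□
□□□□■■□□□
□□□□□□□□□
□□□□□□□□□
9) □□□□□□□□□
□□□□□□□□□
□□□□□□□□□
□□□■■□□□□
□□□<■■□□□
□□□□■■□□□
□□□□□□□□□
□□□□□□□□□
10) □□□□□□□□□
□□□□□□□□□
□□□□□□□□□
□□□■■□□□□
□□□□■■□□□
□□□v■■□□□
□□□□□□□□□
□□□□□□□□□
11) □□□□□□□□□
□□□□□□□□□
□□□□□□□□□
□□□■■□□□□
□□□□■■□□□
□□<■■■□□□
□□□□□□□□□
□□□□□□□□□
12) □□□□□□□□□
□□□□□□□□□
□□□□□□□□□
□□□■■□□□□
□□^□■■□□□
□□■■■■□□□
□□□□□□□□□
□□□□□□□□□
13) □□□□□□□□□
□□□□□□□□□
□□□□□□□□□
□□□■■□□□□
□□■>■■□□□
□□■■■■□□□
□□□□□□□□□
□□□□□□□□□
14) □□□□□□□□□
□□□□□□□□□
□□□□□□□□□
□□□■■□□□□
□□■■■■□□□
□□■v■■□□□
□□□□□□□□□
□□□□□□□□□
15) □□□□□□□□□
□□□□□□□□□
□□□□□□□□□
□□□■■□□□□
□□■■■■□□□
□□■□>■□□□
□□□□□□□□□
□□□□□□□□□
16) □□□□□□□□□
□□□□□□□□□
□□□□□□□□□
□□□■■□□□□
□□■■^■□□□
□□■□□■□□□
□□□□□□□□□
□□□□□□□□□
17) □□□□□□□□□
□□□□□□□□□
□□□□□□□□□
□□□■■□□□□
□□■<□■□□□
□□■□□■□□□
□□□□□□□□□
□□□□□□□□□
18) □□□□□□□□□
□□□□□□□□□
□□□□□□□□□
□□□■■□□□□
□□■□□■□□□
□□■v□■□□□
□□□□□□□□□
□□□□□□□□□
19) □□□□□□□□□
□□□□□□□□□
□□□□□□□□□
□□□■■□□□□
□□■□□■□□□
□□<■□■□□□
□□□□□□□□□
□□□□□□□□□
20) □□□□□□□□□
□□□□□□□□□
□□□□□□□□□
□□□■■□□□□
□□■□□■□□□
□□□■□■□□□
□□v□□□□□□
□□□□□□□□□
21) □□□□□□□□□
□□□□□□□□□
□□□□□□□□□
□□□■■□□□□
□□■□□■□□□
□□□■□■□□□
□<■□□□□□□
□□□□□□□□□
22) □□□□□□□□□
□□□□□□□□□
□□□□□□□□□
□□□■■□□□□
□□■□□■□□□
□^□■□■□□□
□■■□□□□□□
□□□□□□□□□
23) □□□□□□□□□
□□□□□□□□□
□□□□□□□□□
□□□■■□□□□
□□■□□■□□□
□■>■□■□□□
□■■□□□□□□
□□□□□□□□□
24) □□□□□□□□□
□□□□□□□□□
□□□□□□□□□
□□□■■□□□□
□□■□□■□□□
□■■■□■□□□
□■v□□□□□□
□□□□□□□□□
25) □□□□□□□□□
□□□□□□□□□
□□□□□□□□□
□□□■■□□□□
□□■□□■□□□
□■■■□■□□□
□■□>□□□□□
□□□□□□□□□
26) □□□□□□□□□
□□□□□□□□□
□□□□□□□□□
□□□■■□□□□
□□■□□■□□□
□■■■□■□□□
□■□■□□□□□
□□□v□□□□□
27) □□□□□□□□□
□□□□□□□□□
□□□□□□□□□
□□□■■□□□□
□□■□□■□□□
□■■■□■□□□
□■□■□□□□□
□□<■□□□□□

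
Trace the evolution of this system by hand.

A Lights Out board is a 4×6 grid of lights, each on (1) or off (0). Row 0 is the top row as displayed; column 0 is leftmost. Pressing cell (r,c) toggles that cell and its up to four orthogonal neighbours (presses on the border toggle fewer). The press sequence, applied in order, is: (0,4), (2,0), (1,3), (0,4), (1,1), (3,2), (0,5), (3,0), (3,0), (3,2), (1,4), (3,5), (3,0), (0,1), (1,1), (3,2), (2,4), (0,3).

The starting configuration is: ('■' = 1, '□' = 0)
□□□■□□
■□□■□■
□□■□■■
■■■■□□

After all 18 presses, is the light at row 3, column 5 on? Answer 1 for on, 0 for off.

1

k=0  □□□■□□
■□□■□■
□□■□■■
■■■■□□
k=1  □□□□■■
■□□■■■
□□■□■■
■■■■□□
k=2  □□□□■■
□□□■■■
■■■□■■
□■■■□□
k=3  □□□■■■
□□■□□■
■■■■■■
□■■■□□
k=4  □□□□□□
□□■□■■
■■■■■■
□■■■□□
k=5  □■□□□□
■■□□■■
■□■■■■
□■■■□□
k=6  □■□□□□
■■□□■■
■□□■■■
□□□□□□
k=7  □■□□■■
■■□□■□
■□□■■■
□□□□□□
k=8  □■□□■■
■■□□■□
□□□■■■
■■□□□□
k=9  □■□□■■
■■□□■□
■□□■■■
□□□□□□
k=10  □■□□■■
■■□□■□
■□■■■■
□■■■□□
k=11  □■□□□■
■■□■□■
■□■■□■
□■■■□□
k=12  □■□□□■
■■□■□■
■□■■□□
□■■■■■
k=13  □■□□□■
■■□■□■
□□■■□□
■□■■■■
k=14  ■□■□□■
■□□■□■
□□■■□□
■□■■■■
k=15  ■■■□□■
□■■■□■
□■■■□□
■□■■■■
k=16  ■■■□□■
□■■■□■
□■□■□□
■■□□■■
k=17  ■■■□□■
□■■■■■
□■□□■■
■■□□□■
k=18  ■■□■■■
□■■□■■
□■□□■■
■■□□□■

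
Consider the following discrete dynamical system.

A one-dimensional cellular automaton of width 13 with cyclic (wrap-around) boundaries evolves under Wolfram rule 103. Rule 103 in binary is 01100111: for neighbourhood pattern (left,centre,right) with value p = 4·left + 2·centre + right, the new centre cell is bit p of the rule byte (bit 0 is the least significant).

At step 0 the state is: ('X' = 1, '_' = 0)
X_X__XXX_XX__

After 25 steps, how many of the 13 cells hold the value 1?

5

t=0: X_X__XXX_XX__
t=1: XXX_X__XX_X_X
t=2: __XXX_X_XXXX_
t=3: XX__XXXX___X_
t=4: _X_X___X_XXXX
t=5: XXXX_XXXX___X
t=6: ___XX___X_XX_
t=7: XXX_X_XXXX_X_
t=8: __XXXX___XXXX
t=9: _X___X_XX___X
t=10: XX_XXXX_X_XXX
t=11: _XX___XXXX___
t=12: X_X_XX___X_XX
t=13: XXXX_X_XXXX__
t=14: ___XXXX___X_X
t=15: _XX___X_XXXXX
t=16: X_X_XXXX____X
t=17: XXXX___X_XXX_
t=18: ___X_XXXX__XX
t=19: _XXXX___X_X_X
t=20: X___X_XXXXXXX
t=21: X_XXXX_______
t=22: XX___X_XXXXXX
t=23: _X_XXXX______
t=24: XXX___X_XXXXX
t=25: __X_XXXX_____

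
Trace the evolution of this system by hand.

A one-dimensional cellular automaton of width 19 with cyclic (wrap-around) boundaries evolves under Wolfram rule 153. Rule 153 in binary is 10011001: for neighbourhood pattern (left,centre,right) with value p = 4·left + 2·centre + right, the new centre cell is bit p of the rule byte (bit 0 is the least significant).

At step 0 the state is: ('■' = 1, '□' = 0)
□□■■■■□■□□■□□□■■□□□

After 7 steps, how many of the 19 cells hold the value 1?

7

gen 0: □□■■■■□■□□■□□□■■□□□
gen 1: ■□■■■□□□■□□■■□■□■■■
gen 2: □□■■□■■□□■□■□□□□■■■
gen 3: ■□■□□■□■□□□□■■■□■■□
gen 4: □□□■□□□□■■■□■■□□■□□
gen 5: ■■□□■■■□■■□□■□■□□■■
gen 6: ■□■□■■□□■□■□□□□■□■■
gen 7: □□□□■□■□□□□■■■□□□■■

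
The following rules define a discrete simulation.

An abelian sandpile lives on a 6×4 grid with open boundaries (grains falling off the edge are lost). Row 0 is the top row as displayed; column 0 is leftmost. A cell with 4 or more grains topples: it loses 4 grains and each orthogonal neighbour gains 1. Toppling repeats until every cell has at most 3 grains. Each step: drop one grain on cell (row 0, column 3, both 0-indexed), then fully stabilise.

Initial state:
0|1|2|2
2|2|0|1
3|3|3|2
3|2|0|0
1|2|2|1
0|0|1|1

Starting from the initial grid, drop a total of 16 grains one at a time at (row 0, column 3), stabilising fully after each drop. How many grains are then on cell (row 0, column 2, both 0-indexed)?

t=0: 0|1|2|2
2|2|0|1
3|3|3|2
3|2|0|0
1|2|2|1
0|0|1|1
t=1: 0|1|2|3
2|2|0|1
3|3|3|2
3|2|0|0
1|2|2|1
0|0|1|1
t=2: 0|1|3|0
2|2|0|2
3|3|3|2
3|2|0|0
1|2|2|1
0|0|1|1
t=3: 0|1|3|1
2|2|0|2
3|3|3|2
3|2|0|0
1|2|2|1
0|0|1|1
t=4: 0|1|3|2
2|2|0|2
3|3|3|2
3|2|0|0
1|2|2|1
0|0|1|1
t=5: 0|1|3|3
2|2|0|2
3|3|3|2
3|2|0|0
1|2|2|1
0|0|1|1
t=6: 0|2|0|1
2|2|1|3
3|3|3|2
3|2|0|0
1|2|2|1
0|0|1|1
t=7: 0|2|0|2
2|2|1|3
3|3|3|2
3|2|0|0
1|2|2|1
0|0|1|1
t=8: 0|2|0|3
2|2|1|3
3|3|3|2
3|2|0|0
1|2|2|1
0|0|1|1
t=9: 0|2|1|1
2|2|2|0
3|3|3|3
3|2|0|0
1|2|2|1
0|0|1|1
t=10: 0|2|1|2
2|2|2|0
3|3|3|3
3|2|0|0
1|2|2|1
0|0|1|1
t=11: 0|2|1|3
2|2|2|0
3|3|3|3
3|2|0|0
1|2|2|1
0|0|1|1
t=12: 0|2|2|0
2|2|2|1
3|3|3|3
3|2|0|0
1|2|2|1
0|0|1|1
t=13: 0|2|2|1
2|2|2|1
3|3|3|3
3|2|0|0
1|2|2|1
0|0|1|1
t=14: 0|2|2|2
2|2|2|1
3|3|3|3
3|2|0|0
1|2|2|1
0|0|1|1
t=15: 0|2|2|3
2|2|2|1
3|3|3|3
3|2|0|0
1|2|2|1
0|0|1|1
t=16: 0|2|3|0
2|2|2|2
3|3|3|3
3|2|0|0
1|2|2|1
0|0|1|1

3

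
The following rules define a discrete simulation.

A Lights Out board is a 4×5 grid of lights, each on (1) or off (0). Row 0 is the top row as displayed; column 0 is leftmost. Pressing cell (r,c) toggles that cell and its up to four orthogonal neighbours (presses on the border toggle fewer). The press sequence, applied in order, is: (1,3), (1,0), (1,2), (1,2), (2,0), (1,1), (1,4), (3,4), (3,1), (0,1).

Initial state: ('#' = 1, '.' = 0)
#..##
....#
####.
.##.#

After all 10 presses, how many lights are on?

step 0: #..##
....#
####.
.##.#
step 1: #...#
..##.
###..
.##.#
step 2: ....#
####.
.##..
.##.#
step 3: ..#.#
#....
.#...
.##.#
step 4: ....#
####.
.##..
.##.#
step 5: ....#
.###.
#.#..
###.#
step 6: .#..#
#..#.
###..
###.#
step 7: .#...
#...#
###.#
###.#
step 8: .#...
#...#
###..
####.
step 9: .#...
#...#
#.#..
...#.
step 10: #.#..
##..#
#.#..
...#.

8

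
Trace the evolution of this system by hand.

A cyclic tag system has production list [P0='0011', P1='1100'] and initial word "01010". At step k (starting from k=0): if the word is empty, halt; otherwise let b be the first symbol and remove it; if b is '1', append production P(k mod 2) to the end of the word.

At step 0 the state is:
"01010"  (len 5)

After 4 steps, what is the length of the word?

9

gen 0: "01010"  (len 5)
gen 1: "1010"  (len 4)
gen 2: "0101100"  (len 7)
gen 3: "101100"  (len 6)
gen 4: "011001100"  (len 9)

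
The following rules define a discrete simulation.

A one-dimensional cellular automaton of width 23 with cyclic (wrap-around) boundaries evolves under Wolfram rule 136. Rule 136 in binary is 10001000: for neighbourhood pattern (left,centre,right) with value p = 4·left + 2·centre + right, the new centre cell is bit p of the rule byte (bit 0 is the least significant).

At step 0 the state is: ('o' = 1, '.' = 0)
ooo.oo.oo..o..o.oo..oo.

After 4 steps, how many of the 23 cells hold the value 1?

0) ooo.oo.oo..o..o.oo..oo.
1) oo..o..o........o...o..
2) o......................
3) .......................
4) .......................

0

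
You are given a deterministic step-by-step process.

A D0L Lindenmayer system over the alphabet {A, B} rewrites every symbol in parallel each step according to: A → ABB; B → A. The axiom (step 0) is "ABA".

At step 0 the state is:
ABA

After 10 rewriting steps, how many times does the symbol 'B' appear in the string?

k=0  ABA
k=1  ABBAABB
k=2  ABBAAABBABBAA
k=3  ABBAAABBABBABBAAABBAAABBABB
k=4  ABBAAABBABBABBAAABBAAABBAAABBABBABBAAABBABBABBAAABBAA
k=5  ABBAAABBABBABBAAABBAAABBAAABBABBABBAAABBABBABBAAABBABBABBAAABBAAABBAAABBABBABBAAABBAAABBAAABBABBABBAAABBABB
k=6  ABBAAABBABBABBAAABBAAABBAAABBABBABBAAABBABBABBAAABBABBABBA…BBABBABBAAABBABBABBAAABBABBABBAAABBAAABBAAABBABBABBAAABBAA  (len 213)
k=7  ABBAAABBABBABBAAABBAAABBAAABBABBABBAAABBABBABBAAABBABBABBA…BABBABBAAABBABBABBAAABBABBABBAAABBAAABBAAABBABBABBAAABBABB  (len 427)
k=8  ABBAAABBABBABBAAABBAAABBAAABBABBABBAAABBABBABBAAABBABBABBA…BBABBABBAAABBABBABBAAABBABBABBAAABBAAABBAAABBABBABBAAABBAA  (len 853)
k=9  ABBAAABBABBABBAAABBAAABBAAABBABBABBAAABBABBABBAAABBABBABBA…BABBABBAAABBABBABBAAABBABBABBAAABBAAABBAAABBABBABBAAABBABB  (len 1707)
k=10  ABBAAABBABBABBAAABBAAABBAAABBABBABBAAABBABBABBAAABBABBABBA…BBABBABBAAABBABBABBAAABBABBABBAAABBAAABBAAABBABBABBAAABBAA  (len 3413)

1706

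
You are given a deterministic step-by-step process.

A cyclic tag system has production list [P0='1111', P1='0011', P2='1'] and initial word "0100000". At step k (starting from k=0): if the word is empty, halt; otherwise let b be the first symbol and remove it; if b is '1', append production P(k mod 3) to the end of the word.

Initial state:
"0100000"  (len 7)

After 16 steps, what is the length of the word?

13

k=0  "0100000"  (len 7)
k=1  "100000"  (len 6)
k=2  "000000011"  (len 9)
k=3  "00000011"  (len 8)
k=4  "0000011"  (len 7)
k=5  "000011"  (len 6)
k=6  "00011"  (len 5)
k=7  "0011"  (len 4)
k=8  "011"  (len 3)
k=9  "11"  (len 2)
k=10  "11111"  (len 5)
k=11  "11110011"  (len 8)
k=12  "11100111"  (len 8)
k=13  "11001111111"  (len 11)
k=14  "10011111110011"  (len 14)
k=15  "00111111100111"  (len 14)
k=16  "0111111100111"  (len 13)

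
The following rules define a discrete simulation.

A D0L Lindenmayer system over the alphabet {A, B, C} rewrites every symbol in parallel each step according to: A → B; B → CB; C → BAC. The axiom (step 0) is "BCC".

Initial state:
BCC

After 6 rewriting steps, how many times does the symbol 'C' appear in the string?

[0] BCC
[1] CBBACBAC
[2] BACCBCBBBACCBBBAC
[3] CBBBACBACCBBACCBCBCBBBACBACCBCBCBBBAC
[4] BACCBCBCBBBACCBBBACBACCBCBBBACBACCBBACCBBACCBCBCBBBACCBBBACBACCBBACCBBACCBCBCBBBAC
[5] CBBBACBACCBBACCBBACCBCBCBBBACBACCBCBCBBBACCBBBACBACCBBACCB…BCBBBACCBBBACBACCBCBBBACBACCBCBBBACBACCBBACCBBACCBCBCBBBAC  (len 181)
[6] BACCBCBCBBBACCBBBACBACCBCBBBACBACCBCBBBACBACCBBACCBBACCBCB…BCBBBACCBBBACBACCBCBBBACBACCBCBBBACBACCBBACCBBACCBCBCBBBAC  (len 399)

150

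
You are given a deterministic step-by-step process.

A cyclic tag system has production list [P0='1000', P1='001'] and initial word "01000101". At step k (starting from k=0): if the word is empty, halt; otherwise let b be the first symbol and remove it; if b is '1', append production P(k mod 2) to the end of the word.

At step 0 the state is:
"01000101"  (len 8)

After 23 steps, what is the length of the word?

8

t=0: "01000101"  (len 8)
t=1: "1000101"  (len 7)
t=2: "000101001"  (len 9)
t=3: "00101001"  (len 8)
t=4: "0101001"  (len 7)
t=5: "101001"  (len 6)
t=6: "01001001"  (len 8)
t=7: "1001001"  (len 7)
t=8: "001001001"  (len 9)
t=9: "01001001"  (len 8)
t=10: "1001001"  (len 7)
t=11: "0010011000"  (len 10)
t=12: "010011000"  (len 9)
t=13: "10011000"  (len 8)
t=14: "0011000001"  (len 10)
t=15: "011000001"  (len 9)
t=16: "11000001"  (len 8)
t=17: "10000011000"  (len 11)
t=18: "0000011000001"  (len 13)
t=19: "000011000001"  (len 12)
t=20: "00011000001"  (len 11)
t=21: "0011000001"  (len 10)
t=22: "011000001"  (len 9)
t=23: "11000001"  (len 8)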